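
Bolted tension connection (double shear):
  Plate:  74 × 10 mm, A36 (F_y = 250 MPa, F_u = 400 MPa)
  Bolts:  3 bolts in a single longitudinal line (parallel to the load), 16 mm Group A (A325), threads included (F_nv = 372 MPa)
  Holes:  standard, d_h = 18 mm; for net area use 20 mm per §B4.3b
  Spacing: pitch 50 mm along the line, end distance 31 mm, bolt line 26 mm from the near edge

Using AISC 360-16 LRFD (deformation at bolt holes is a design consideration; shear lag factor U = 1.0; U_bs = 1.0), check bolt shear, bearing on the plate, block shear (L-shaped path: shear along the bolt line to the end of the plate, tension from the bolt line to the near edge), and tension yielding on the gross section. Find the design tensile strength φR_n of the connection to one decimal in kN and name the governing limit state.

Bolt shear: A_b = π(16)²/4 = 201.06 mm². φR_n = 0.75 × 372 × 201.06 × 3 × 2 = 336.6 kN.
Bearing (10 mm plate, F_u = 400 MPa): end bolts L_c = 31 − 18/2 = 22, R_n = min(1.2×22×10×400, 2.4×16×10×400) = 105.6 kN/bolt; interior L_c = 50 − 18 = 32, R_n = 153.6 kN/bolt. φR_n = 0.75 × (1×105.6 + 2×153.6) = 309.6 kN.
Block shear: shear path 1×[31+2×50] = 1×131 mm, A_gv = 1310, A_nv = 1×(131 − 2.5×20)×10 = 810 mm²; tension to near edge: (26 − 0.5×20)×10 = 160 mm². R_n = min(0.6×400×810, 0.6×250×1310) + 1.0×400×160 = min(194.4, 196.5) + 64 = 258.4 kN. φR_n = 0.75 × 258.4 = 193.8 kN.
Tension yield (gross): A_g = 74×10 = 740 mm². φR_n = 0.90 × 250 × 740 = 166.5 kN.
Governing: min(336.6, 309.6, 193.8, 166.5) = 166.5 kN → gross-section yield.

166.5 kN (gross-section yield governs)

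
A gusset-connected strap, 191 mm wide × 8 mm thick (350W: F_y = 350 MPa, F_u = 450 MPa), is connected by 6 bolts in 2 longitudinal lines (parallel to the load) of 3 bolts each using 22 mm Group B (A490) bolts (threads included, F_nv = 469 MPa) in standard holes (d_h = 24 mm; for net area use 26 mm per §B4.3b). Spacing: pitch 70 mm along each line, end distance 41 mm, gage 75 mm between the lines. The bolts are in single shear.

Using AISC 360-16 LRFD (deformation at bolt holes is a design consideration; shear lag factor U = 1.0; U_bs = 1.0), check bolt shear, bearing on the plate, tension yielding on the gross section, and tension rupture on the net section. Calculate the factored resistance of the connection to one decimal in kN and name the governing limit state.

375.3 kN (net-section rupture governs)

Bolt shear: A_b = π(22)²/4 = 380.13 mm². φR_n = 0.75 × 469 × 380.13 × 6 × 1 = 802.3 kN.
Bearing (8 mm plate, F_u = 450 MPa): end bolts L_c = 41 − 24/2 = 29, R_n = min(1.2×29×8×450, 2.4×22×8×450) = 125.28 kN/bolt; interior L_c = 70 − 24 = 46, R_n = 190.08 kN/bolt. φR_n = 0.75 × (2×125.28 + 4×190.08) = 758.2 kN.
Tension yield (gross): A_g = 191×8 = 1528 mm². φR_n = 0.90 × 350 × 1528 = 481.3 kN.
Tension rupture (net): A_n = (191 − 2×26)×8 = 1112 mm² (U = 1.0, A_e = A_n). φR_n = 0.75 × 450 × 1112 = 375.3 kN.
Governing: min(802.3, 758.2, 481.3, 375.3) = 375.3 kN → net-section rupture.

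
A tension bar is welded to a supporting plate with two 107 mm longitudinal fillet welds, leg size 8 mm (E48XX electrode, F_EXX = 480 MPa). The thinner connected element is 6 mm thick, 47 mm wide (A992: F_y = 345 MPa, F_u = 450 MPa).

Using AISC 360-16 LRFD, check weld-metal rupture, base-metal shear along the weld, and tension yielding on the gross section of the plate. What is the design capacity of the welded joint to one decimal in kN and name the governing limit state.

Weld metal: throat = 0.707×8 = 5.656 mm, L = 2×107 = 214 mm. φR_n = 0.75 × 0.6 × 480 × 5.656 × 214 = 261.4 kN.
Base metal shear (6 mm plate): yield φR_n = 1.0×0.6×345×6×214 = 265.8 kN; rupture φR_n = 0.75×0.6×450×6×214 = 260.0 kN; take 260.0 kN (rupture).
Tension yield (gross): A_g = 47×6 = 282 mm². φR_n = 0.90 × 345 × 282 = 87.6 kN.
Governing: min(261.4, 260.0, 87.6) = 87.6 kN → gross-section yield.

87.6 kN (gross-section yield governs)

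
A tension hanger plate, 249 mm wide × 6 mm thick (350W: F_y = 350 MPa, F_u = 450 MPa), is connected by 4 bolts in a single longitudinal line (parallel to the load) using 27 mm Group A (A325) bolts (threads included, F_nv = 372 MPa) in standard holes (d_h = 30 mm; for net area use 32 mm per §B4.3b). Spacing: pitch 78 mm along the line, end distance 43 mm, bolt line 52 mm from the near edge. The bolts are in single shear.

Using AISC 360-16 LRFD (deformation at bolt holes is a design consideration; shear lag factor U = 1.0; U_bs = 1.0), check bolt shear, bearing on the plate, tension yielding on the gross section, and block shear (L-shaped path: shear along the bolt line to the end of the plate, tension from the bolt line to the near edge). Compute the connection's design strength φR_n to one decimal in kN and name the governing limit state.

Bolt shear: A_b = π(27)²/4 = 572.56 mm². φR_n = 0.75 × 372 × 572.56 × 4 × 1 = 639.0 kN.
Bearing (6 mm plate, F_u = 450 MPa): end bolts L_c = 43 − 30/2 = 28, R_n = min(1.2×28×6×450, 2.4×27×6×450) = 90.72 kN/bolt; interior L_c = 78 − 30 = 48, R_n = 155.52 kN/bolt. φR_n = 0.75 × (1×90.72 + 3×155.52) = 418.0 kN.
Tension yield (gross): A_g = 249×6 = 1494 mm². φR_n = 0.90 × 350 × 1494 = 470.6 kN.
Block shear: shear path 1×[43+3×78] = 1×277 mm, A_gv = 1662, A_nv = 1×(277 − 3.5×32)×6 = 990 mm²; tension to near edge: (52 − 0.5×32)×6 = 216 mm². R_n = min(0.6×450×990, 0.6×350×1662) + 1.0×450×216 = min(267.3, 349.02) + 97.2 = 364.5 kN. φR_n = 0.75 × 364.5 = 273.4 kN.
Governing: min(639.0, 418.0, 470.6, 273.4) = 273.4 kN → block shear.

273.4 kN (block shear governs)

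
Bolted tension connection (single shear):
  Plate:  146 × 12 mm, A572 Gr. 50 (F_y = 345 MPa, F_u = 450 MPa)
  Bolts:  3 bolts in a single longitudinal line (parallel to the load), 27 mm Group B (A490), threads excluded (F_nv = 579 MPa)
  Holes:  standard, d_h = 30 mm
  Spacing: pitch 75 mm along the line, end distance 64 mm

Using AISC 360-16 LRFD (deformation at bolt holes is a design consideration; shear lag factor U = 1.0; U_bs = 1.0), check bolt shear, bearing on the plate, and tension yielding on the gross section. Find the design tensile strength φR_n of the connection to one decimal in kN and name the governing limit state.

Bolt shear: A_b = π(27)²/4 = 572.56 mm². φR_n = 0.75 × 579 × 572.56 × 3 × 1 = 745.9 kN.
Bearing (12 mm plate, F_u = 450 MPa): end bolts L_c = 64 − 30/2 = 49, R_n = min(1.2×49×12×450, 2.4×27×12×450) = 317.52 kN/bolt; interior L_c = 75 − 30 = 45, R_n = 291.6 kN/bolt. φR_n = 0.75 × (1×317.52 + 2×291.6) = 675.5 kN.
Tension yield (gross): A_g = 146×12 = 1752 mm². φR_n = 0.90 × 345 × 1752 = 544.0 kN.
Governing: min(745.9, 675.5, 544.0) = 544.0 kN → gross-section yield.

544.0 kN (gross-section yield governs)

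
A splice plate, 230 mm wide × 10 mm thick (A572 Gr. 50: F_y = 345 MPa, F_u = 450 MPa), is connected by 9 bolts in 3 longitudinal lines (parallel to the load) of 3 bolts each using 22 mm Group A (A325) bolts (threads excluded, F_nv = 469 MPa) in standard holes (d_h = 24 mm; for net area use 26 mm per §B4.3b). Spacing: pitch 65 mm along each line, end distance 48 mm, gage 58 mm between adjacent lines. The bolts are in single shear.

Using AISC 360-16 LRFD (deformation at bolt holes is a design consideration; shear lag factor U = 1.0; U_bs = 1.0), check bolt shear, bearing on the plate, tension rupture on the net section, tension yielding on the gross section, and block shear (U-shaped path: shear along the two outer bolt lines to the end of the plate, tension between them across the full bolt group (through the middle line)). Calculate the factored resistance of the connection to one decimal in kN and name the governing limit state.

513.0 kN (net-section rupture governs)

Bolt shear: A_b = π(22)²/4 = 380.13 mm². φR_n = 0.75 × 469 × 380.13 × 9 × 1 = 1203.4 kN.
Bearing (10 mm plate, F_u = 450 MPa): end bolts L_c = 48 − 24/2 = 36, R_n = min(1.2×36×10×450, 2.4×22×10×450) = 194.4 kN/bolt; interior L_c = 65 − 24 = 41, R_n = 221.4 kN/bolt. φR_n = 0.75 × (3×194.4 + 6×221.4) = 1433.7 kN.
Tension rupture (net): A_n = (230 − 3×26)×10 = 1520 mm² (U = 1.0, A_e = A_n). φR_n = 0.75 × 450 × 1520 = 513.0 kN.
Tension yield (gross): A_g = 230×10 = 2300 mm². φR_n = 0.90 × 345 × 2300 = 714.2 kN.
Block shear: shear path 2×[48+2×65] = 2×178 mm, A_gv = 3560, A_nv = 2×(178 − 2.5×26)×10 = 2260 mm²; tension across gage: (116 − 2×26)×10 = 640 mm². R_n = min(0.6×450×2260, 0.6×345×3560) + 1.0×450×640 = min(610.2, 736.92) + 288 = 898.2 kN. φR_n = 0.75 × 898.2 = 673.7 kN.
Governing: min(1203.4, 1433.7, 513.0, 714.2, 673.7) = 513.0 kN → net-section rupture.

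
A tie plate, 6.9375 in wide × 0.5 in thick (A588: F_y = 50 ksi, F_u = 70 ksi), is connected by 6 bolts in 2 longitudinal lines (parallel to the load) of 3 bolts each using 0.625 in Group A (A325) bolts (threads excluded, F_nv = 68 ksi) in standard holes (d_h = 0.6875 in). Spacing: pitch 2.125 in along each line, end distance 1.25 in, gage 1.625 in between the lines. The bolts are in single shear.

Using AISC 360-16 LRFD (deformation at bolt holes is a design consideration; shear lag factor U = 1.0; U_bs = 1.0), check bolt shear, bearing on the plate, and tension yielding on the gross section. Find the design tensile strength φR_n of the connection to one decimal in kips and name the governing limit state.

93.9 kips (bolt shear governs)

Bolt shear: A_b = π(0.625)²/4 = 0.3068 in². φR_n = 0.75 × 68 × 0.3068 × 6 × 1 = 93.9 kips.
Bearing (0.5 in plate, F_u = 70 ksi): end bolts L_c = 1.25 − 0.6875/2 = 0.90625, R_n = min(1.2×0.90625×0.5×70, 2.4×0.625×0.5×70) = 38.063 kips/bolt; interior L_c = 2.125 − 0.6875 = 1.4375, R_n = 52.5 kips/bolt. φR_n = 0.75 × (2×38.063 + 4×52.5) = 214.6 kips.
Tension yield (gross): A_g = 6.9375×0.5 = 3.4688 in². φR_n = 0.90 × 50 × 3.4688 = 156.1 kips.
Governing: min(93.9, 214.6, 156.1) = 93.9 kips → bolt shear.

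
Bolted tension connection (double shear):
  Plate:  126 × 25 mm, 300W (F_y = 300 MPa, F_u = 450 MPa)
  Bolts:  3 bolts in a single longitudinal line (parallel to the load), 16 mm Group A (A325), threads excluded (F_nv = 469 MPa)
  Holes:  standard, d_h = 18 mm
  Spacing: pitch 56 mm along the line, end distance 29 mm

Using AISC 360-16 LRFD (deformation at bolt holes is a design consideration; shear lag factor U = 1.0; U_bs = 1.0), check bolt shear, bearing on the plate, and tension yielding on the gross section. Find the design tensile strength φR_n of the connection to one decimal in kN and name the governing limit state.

Bolt shear: A_b = π(16)²/4 = 201.06 mm². φR_n = 0.75 × 469 × 201.06 × 3 × 2 = 424.3 kN.
Bearing (25 mm plate, F_u = 450 MPa): end bolts L_c = 29 − 18/2 = 20, R_n = min(1.2×20×25×450, 2.4×16×25×450) = 270 kN/bolt; interior L_c = 56 − 18 = 38, R_n = 432 kN/bolt. φR_n = 0.75 × (1×270 + 2×432) = 850.5 kN.
Tension yield (gross): A_g = 126×25 = 3150 mm². φR_n = 0.90 × 300 × 3150 = 850.5 kN.
Governing: min(424.3, 850.5, 850.5) = 424.3 kN → bolt shear.

424.3 kN (bolt shear governs)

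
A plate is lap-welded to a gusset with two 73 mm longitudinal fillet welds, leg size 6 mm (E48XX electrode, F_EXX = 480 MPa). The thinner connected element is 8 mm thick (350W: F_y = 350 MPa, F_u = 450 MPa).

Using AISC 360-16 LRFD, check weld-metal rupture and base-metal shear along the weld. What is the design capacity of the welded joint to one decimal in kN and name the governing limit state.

133.8 kN (weld metal governs)

Weld metal: throat = 0.707×6 = 4.242 mm, L = 2×73 = 146 mm. φR_n = 0.75 × 0.6 × 480 × 4.242 × 146 = 133.8 kN.
Base metal shear (8 mm plate): yield φR_n = 1.0×0.6×350×8×146 = 245.3 kN; rupture φR_n = 0.75×0.6×450×8×146 = 236.5 kN; take 236.5 kN (rupture).
Governing: min(133.8, 236.5) = 133.8 kN → weld metal.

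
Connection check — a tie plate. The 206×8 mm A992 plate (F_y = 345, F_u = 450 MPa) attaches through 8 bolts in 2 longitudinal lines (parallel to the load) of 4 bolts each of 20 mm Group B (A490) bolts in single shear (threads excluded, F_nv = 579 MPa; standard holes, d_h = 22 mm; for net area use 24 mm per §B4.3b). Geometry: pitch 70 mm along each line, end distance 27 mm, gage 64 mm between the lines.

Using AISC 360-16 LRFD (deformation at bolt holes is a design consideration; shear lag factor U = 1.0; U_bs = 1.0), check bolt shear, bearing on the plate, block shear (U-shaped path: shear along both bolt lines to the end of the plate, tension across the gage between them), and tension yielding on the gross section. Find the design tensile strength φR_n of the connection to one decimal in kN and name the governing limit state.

Bolt shear: A_b = π(20)²/4 = 314.16 mm². φR_n = 0.75 × 579 × 314.16 × 8 × 1 = 1091.4 kN.
Bearing (8 mm plate, F_u = 450 MPa): end bolts L_c = 27 − 22/2 = 16, R_n = min(1.2×16×8×450, 2.4×20×8×450) = 69.12 kN/bolt; interior L_c = 70 − 22 = 48, R_n = 172.8 kN/bolt. φR_n = 0.75 × (2×69.12 + 6×172.8) = 881.3 kN.
Block shear: shear path 2×[27+3×70] = 2×237 mm, A_gv = 3792, A_nv = 2×(237 − 3.5×24)×8 = 2448 mm²; tension across gage: (64 − 1×24)×8 = 320 mm². R_n = min(0.6×450×2448, 0.6×345×3792) + 1.0×450×320 = min(660.96, 784.94) + 144 = 804.96 kN. φR_n = 0.75 × 804.96 = 603.7 kN.
Tension yield (gross): A_g = 206×8 = 1648 mm². φR_n = 0.90 × 345 × 1648 = 511.7 kN.
Governing: min(1091.4, 881.3, 603.7, 511.7) = 511.7 kN → gross-section yield.

511.7 kN (gross-section yield governs)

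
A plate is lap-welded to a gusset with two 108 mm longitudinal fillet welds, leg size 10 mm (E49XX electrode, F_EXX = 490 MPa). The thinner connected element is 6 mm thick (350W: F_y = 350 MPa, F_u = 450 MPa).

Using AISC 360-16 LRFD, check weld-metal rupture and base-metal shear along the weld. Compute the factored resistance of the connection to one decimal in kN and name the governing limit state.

262.4 kN (base-metal shear governs)

Weld metal: throat = 0.707×10 = 7.07 mm, L = 2×108 = 216 mm. φR_n = 0.75 × 0.6 × 490 × 7.07 × 216 = 336.7 kN.
Base metal shear (6 mm plate): yield φR_n = 1.0×0.6×350×6×216 = 272.2 kN; rupture φR_n = 0.75×0.6×450×6×216 = 262.4 kN; take 262.4 kN (rupture).
Governing: min(336.7, 262.4) = 262.4 kN → base-metal shear.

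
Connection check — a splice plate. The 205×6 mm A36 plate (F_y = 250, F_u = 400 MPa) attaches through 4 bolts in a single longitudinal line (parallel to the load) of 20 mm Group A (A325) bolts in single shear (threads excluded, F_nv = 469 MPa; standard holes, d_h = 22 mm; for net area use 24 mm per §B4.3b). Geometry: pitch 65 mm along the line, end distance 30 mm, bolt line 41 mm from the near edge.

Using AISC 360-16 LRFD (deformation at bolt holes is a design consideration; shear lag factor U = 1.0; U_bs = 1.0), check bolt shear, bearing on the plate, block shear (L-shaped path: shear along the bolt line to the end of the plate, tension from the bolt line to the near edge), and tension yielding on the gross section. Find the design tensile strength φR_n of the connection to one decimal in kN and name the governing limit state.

Bolt shear: A_b = π(20)²/4 = 314.16 mm². φR_n = 0.75 × 469 × 314.16 × 4 × 1 = 442.0 kN.
Bearing (6 mm plate, F_u = 400 MPa): end bolts L_c = 30 − 22/2 = 19, R_n = min(1.2×19×6×400, 2.4×20×6×400) = 54.72 kN/bolt; interior L_c = 65 − 22 = 43, R_n = 115.2 kN/bolt. φR_n = 0.75 × (1×54.72 + 3×115.2) = 300.2 kN.
Block shear: shear path 1×[30+3×65] = 1×225 mm, A_gv = 1350, A_nv = 1×(225 − 3.5×24)×6 = 846 mm²; tension to near edge: (41 − 0.5×24)×6 = 174 mm². R_n = min(0.6×400×846, 0.6×250×1350) + 1.0×400×174 = min(203.04, 202.5) + 69.6 = 272.1 kN. φR_n = 0.75 × 272.1 = 204.1 kN.
Tension yield (gross): A_g = 205×6 = 1230 mm². φR_n = 0.90 × 250 × 1230 = 276.8 kN.
Governing: min(442.0, 300.2, 204.1, 276.8) = 204.1 kN → block shear.

204.1 kN (block shear governs)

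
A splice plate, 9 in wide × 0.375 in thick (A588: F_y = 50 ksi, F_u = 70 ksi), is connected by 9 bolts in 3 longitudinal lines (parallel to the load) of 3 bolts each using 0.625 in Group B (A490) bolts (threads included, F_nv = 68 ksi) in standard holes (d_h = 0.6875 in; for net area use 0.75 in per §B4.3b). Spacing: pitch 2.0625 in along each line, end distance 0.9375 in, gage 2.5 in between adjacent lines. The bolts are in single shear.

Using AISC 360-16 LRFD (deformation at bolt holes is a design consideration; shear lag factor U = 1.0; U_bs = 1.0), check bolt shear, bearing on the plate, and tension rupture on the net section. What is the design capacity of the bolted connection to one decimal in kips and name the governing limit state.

Bolt shear: A_b = π(0.625)²/4 = 0.3068 in². φR_n = 0.75 × 68 × 0.3068 × 9 × 1 = 140.8 kips.
Bearing (0.375 in plate, F_u = 70 ksi): end bolts L_c = 0.9375 − 0.6875/2 = 0.59375, R_n = min(1.2×0.59375×0.375×70, 2.4×0.625×0.375×70) = 18.703 kips/bolt; interior L_c = 2.0625 − 0.6875 = 1.375, R_n = 39.375 kips/bolt. φR_n = 0.75 × (3×18.703 + 6×39.375) = 219.3 kips.
Tension rupture (net): A_n = (9 − 3×0.75)×0.375 = 2.5313 in² (U = 1.0, A_e = A_n). φR_n = 0.75 × 70 × 2.5313 = 132.9 kips.
Governing: min(140.8, 219.3, 132.9) = 132.9 kips → net-section rupture.

132.9 kips (net-section rupture governs)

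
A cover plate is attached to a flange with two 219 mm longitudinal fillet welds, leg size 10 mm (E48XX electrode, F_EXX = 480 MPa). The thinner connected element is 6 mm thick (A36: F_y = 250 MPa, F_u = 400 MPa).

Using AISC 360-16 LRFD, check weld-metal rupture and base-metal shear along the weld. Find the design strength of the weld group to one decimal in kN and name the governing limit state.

Weld metal: throat = 0.707×10 = 7.07 mm, L = 2×219 = 438 mm. φR_n = 0.75 × 0.6 × 480 × 7.07 × 438 = 668.9 kN.
Base metal shear (6 mm plate): yield φR_n = 1.0×0.6×250×6×438 = 394.2 kN; rupture φR_n = 0.75×0.6×400×6×438 = 473.0 kN; take 394.2 kN (yield).
Governing: min(668.9, 394.2) = 394.2 kN → base-metal shear.

394.2 kN (base-metal shear governs)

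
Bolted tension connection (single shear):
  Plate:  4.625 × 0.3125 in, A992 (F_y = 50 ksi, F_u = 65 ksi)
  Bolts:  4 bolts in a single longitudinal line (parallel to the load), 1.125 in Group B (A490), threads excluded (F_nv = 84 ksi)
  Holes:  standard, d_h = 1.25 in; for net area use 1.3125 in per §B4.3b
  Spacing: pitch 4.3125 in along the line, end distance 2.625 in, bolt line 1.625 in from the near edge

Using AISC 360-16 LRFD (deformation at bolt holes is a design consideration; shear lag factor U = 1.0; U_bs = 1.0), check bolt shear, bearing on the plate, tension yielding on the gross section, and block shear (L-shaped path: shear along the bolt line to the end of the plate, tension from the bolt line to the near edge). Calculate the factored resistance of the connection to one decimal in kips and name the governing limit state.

Bolt shear: A_b = π(1.125)²/4 = 0.99402 in². φR_n = 0.75 × 84 × 0.99402 × 4 × 1 = 250.5 kips.
Bearing (0.3125 in plate, F_u = 65 ksi): end bolts L_c = 2.625 − 1.25/2 = 2, R_n = min(1.2×2×0.3125×65, 2.4×1.125×0.3125×65) = 48.75 kips/bolt; interior L_c = 4.3125 − 1.25 = 3.0625, R_n = 54.844 kips/bolt. φR_n = 0.75 × (1×48.75 + 3×54.844) = 160.0 kips.
Tension yield (gross): A_g = 4.625×0.3125 = 1.4453 in². φR_n = 0.90 × 50 × 1.4453 = 65.0 kips.
Block shear: shear path 1×[2.625+3×4.3125] = 1×15.5625 in, A_gv = 4.8633, A_nv = 1×(15.5625 − 3.5×1.3125)×0.3125 = 3.4277 in²; tension to near edge: (1.625 − 0.5×1.3125)×0.3125 = 0.30273 in². R_n = min(0.6×65×3.4277, 0.6×50×4.8633) + 1.0×65×0.30273 = min(133.68, 145.9) + 19.677 = 153.36 kips. φR_n = 0.75 × 153.36 = 115.0 kips.
Governing: min(250.5, 160.0, 65.0, 115.0) = 65.0 kips → gross-section yield.

65.0 kips (gross-section yield governs)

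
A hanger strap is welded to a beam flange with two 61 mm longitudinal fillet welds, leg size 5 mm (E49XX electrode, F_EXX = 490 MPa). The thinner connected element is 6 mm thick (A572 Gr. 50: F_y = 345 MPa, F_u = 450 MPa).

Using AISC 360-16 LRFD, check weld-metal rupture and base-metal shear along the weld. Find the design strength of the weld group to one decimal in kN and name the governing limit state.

Weld metal: throat = 0.707×5 = 3.535 mm, L = 2×61 = 122 mm. φR_n = 0.75 × 0.6 × 490 × 3.535 × 122 = 95.1 kN.
Base metal shear (6 mm plate): yield φR_n = 1.0×0.6×345×6×122 = 151.5 kN; rupture φR_n = 0.75×0.6×450×6×122 = 148.2 kN; take 148.2 kN (rupture).
Governing: min(95.1, 148.2) = 95.1 kN → weld metal.

95.1 kN (weld metal governs)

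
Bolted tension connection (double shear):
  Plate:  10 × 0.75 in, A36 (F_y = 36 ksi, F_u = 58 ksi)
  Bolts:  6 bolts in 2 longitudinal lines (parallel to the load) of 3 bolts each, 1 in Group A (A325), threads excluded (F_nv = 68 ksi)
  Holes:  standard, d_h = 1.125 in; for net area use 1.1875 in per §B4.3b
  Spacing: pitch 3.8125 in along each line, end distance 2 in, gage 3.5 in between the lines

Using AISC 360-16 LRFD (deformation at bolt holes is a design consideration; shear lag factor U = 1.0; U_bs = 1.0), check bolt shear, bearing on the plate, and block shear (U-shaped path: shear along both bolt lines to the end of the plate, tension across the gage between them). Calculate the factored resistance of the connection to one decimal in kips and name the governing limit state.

309.3 kips (block shear governs)

Bolt shear: A_b = π(1)²/4 = 0.7854 in². φR_n = 0.75 × 68 × 0.7854 × 6 × 2 = 480.7 kips.
Bearing (0.75 in plate, F_u = 58 ksi): end bolts L_c = 2 − 1.125/2 = 1.4375, R_n = min(1.2×1.4375×0.75×58, 2.4×1×0.75×58) = 75.038 kips/bolt; interior L_c = 3.8125 − 1.125 = 2.6875, R_n = 104.4 kips/bolt. φR_n = 0.75 × (2×75.038 + 4×104.4) = 425.8 kips.
Block shear: shear path 2×[2+2×3.8125] = 2×9.625 in, A_gv = 14.438, A_nv = 2×(9.625 − 2.5×1.1875)×0.75 = 9.9844 in²; tension across gage: (3.5 − 1×1.1875)×0.75 = 1.7344 in². R_n = min(0.6×58×9.9844, 0.6×36×14.438) + 1.0×58×1.7344 = min(347.46, 311.86) + 100.6 = 412.46 kips. φR_n = 0.75 × 412.46 = 309.3 kips.
Governing: min(480.7, 425.8, 309.3) = 309.3 kips → block shear.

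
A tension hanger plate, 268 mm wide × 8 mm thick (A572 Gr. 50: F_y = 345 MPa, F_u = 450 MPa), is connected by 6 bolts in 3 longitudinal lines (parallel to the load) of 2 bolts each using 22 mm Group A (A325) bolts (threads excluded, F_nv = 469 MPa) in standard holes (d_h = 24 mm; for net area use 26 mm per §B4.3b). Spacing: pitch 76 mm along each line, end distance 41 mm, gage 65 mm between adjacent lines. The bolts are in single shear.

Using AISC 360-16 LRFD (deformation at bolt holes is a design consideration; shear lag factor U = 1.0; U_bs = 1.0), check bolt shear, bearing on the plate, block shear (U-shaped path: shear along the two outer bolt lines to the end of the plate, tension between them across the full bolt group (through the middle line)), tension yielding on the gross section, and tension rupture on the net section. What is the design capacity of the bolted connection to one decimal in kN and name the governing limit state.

463.3 kN (block shear governs)

Bolt shear: A_b = π(22)²/4 = 380.13 mm². φR_n = 0.75 × 469 × 380.13 × 6 × 1 = 802.3 kN.
Bearing (8 mm plate, F_u = 450 MPa): end bolts L_c = 41 − 24/2 = 29, R_n = min(1.2×29×8×450, 2.4×22×8×450) = 125.28 kN/bolt; interior L_c = 76 − 24 = 52, R_n = 190.08 kN/bolt. φR_n = 0.75 × (3×125.28 + 3×190.08) = 709.6 kN.
Block shear: shear path 2×[41+1×76] = 2×117 mm, A_gv = 1872, A_nv = 2×(117 − 1.5×26)×8 = 1248 mm²; tension across gage: (130 − 2×26)×8 = 624 mm². R_n = min(0.6×450×1248, 0.6×345×1872) + 1.0×450×624 = min(336.96, 387.5) + 280.8 = 617.76 kN. φR_n = 0.75 × 617.76 = 463.3 kN.
Tension yield (gross): A_g = 268×8 = 2144 mm². φR_n = 0.90 × 345 × 2144 = 665.7 kN.
Tension rupture (net): A_n = (268 − 3×26)×8 = 1520 mm² (U = 1.0, A_e = A_n). φR_n = 0.75 × 450 × 1520 = 513.0 kN.
Governing: min(802.3, 709.6, 463.3, 665.7, 513.0) = 463.3 kN → block shear.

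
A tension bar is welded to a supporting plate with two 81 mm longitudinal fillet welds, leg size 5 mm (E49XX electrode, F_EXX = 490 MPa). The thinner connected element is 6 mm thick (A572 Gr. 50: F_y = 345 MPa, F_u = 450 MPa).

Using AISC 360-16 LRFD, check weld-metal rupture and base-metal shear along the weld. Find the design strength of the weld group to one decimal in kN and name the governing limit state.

126.3 kN (weld metal governs)

Weld metal: throat = 0.707×5 = 3.535 mm, L = 2×81 = 162 mm. φR_n = 0.75 × 0.6 × 490 × 3.535 × 162 = 126.3 kN.
Base metal shear (6 mm plate): yield φR_n = 1.0×0.6×345×6×162 = 201.2 kN; rupture φR_n = 0.75×0.6×450×6×162 = 196.8 kN; take 196.8 kN (rupture).
Governing: min(126.3, 196.8) = 126.3 kN → weld metal.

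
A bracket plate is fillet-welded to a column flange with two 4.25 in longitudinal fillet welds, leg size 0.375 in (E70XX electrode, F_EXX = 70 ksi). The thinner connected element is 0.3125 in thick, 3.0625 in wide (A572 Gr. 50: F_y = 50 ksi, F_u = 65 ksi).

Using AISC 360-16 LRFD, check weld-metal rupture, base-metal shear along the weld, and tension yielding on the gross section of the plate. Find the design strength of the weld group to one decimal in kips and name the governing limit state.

43.1 kips (gross-section yield governs)

Weld metal: throat = 0.707×0.375 = 0.26513 in, L = 2×4.25 = 8.5 in. φR_n = 0.75 × 0.6 × 70 × 0.26513 × 8.5 = 71.0 kips.
Base metal shear (0.3125 in plate): yield φR_n = 1.0×0.6×50×0.3125×8.5 = 79.7 kips; rupture φR_n = 0.75×0.6×65×0.3125×8.5 = 77.7 kips; take 77.7 kips (rupture).
Tension yield (gross): A_g = 3.0625×0.3125 = 0.95703 in². φR_n = 0.90 × 50 × 0.95703 = 43.1 kips.
Governing: min(71.0, 77.7, 43.1) = 43.1 kips → gross-section yield.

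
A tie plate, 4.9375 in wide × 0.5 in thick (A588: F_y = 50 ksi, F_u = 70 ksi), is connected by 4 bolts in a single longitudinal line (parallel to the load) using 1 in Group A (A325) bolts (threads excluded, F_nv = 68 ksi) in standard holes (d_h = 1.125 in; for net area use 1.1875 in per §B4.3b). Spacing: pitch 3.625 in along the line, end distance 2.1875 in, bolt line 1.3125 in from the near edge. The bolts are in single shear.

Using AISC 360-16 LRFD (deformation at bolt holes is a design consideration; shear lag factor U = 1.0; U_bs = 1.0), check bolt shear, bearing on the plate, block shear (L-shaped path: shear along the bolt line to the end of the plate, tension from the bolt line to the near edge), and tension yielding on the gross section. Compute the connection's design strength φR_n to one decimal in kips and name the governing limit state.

Bolt shear: A_b = π(1)²/4 = 0.7854 in². φR_n = 0.75 × 68 × 0.7854 × 4 × 1 = 160.2 kips.
Bearing (0.5 in plate, F_u = 70 ksi): end bolts L_c = 2.1875 − 1.125/2 = 1.625, R_n = min(1.2×1.625×0.5×70, 2.4×1×0.5×70) = 68.25 kips/bolt; interior L_c = 3.625 − 1.125 = 2.5, R_n = 84 kips/bolt. φR_n = 0.75 × (1×68.25 + 3×84) = 240.2 kips.
Block shear: shear path 1×[2.1875+3×3.625] = 1×13.0625 in, A_gv = 6.5313, A_nv = 1×(13.0625 − 3.5×1.1875)×0.5 = 4.4531 in²; tension to near edge: (1.3125 − 0.5×1.1875)×0.5 = 0.35938 in². R_n = min(0.6×70×4.4531, 0.6×50×6.5313) + 1.0×70×0.35938 = min(187.03, 195.94) + 25.157 = 212.19 kips. φR_n = 0.75 × 212.19 = 159.1 kips.
Tension yield (gross): A_g = 4.9375×0.5 = 2.4688 in². φR_n = 0.90 × 50 × 2.4688 = 111.1 kips.
Governing: min(160.2, 240.2, 159.1, 111.1) = 111.1 kips → gross-section yield.

111.1 kips (gross-section yield governs)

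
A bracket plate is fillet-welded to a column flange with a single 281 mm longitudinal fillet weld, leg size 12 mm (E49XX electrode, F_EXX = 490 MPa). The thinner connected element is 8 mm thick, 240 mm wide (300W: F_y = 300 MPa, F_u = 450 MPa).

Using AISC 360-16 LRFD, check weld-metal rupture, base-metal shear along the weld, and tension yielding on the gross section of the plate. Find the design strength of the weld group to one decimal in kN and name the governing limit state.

Weld metal: throat = 0.707×12 = 8.484 mm, L = 281 mm. φR_n = 0.75 × 0.6 × 490 × 8.484 × 281 = 525.7 kN.
Base metal shear (8 mm plate): yield φR_n = 1.0×0.6×300×8×281 = 404.6 kN; rupture φR_n = 0.75×0.6×450×8×281 = 455.2 kN; take 404.6 kN (yield).
Tension yield (gross): A_g = 240×8 = 1920 mm². φR_n = 0.90 × 300 × 1920 = 518.4 kN.
Governing: min(525.7, 404.6, 518.4) = 404.6 kN → base-metal shear.

404.6 kN (base-metal shear governs)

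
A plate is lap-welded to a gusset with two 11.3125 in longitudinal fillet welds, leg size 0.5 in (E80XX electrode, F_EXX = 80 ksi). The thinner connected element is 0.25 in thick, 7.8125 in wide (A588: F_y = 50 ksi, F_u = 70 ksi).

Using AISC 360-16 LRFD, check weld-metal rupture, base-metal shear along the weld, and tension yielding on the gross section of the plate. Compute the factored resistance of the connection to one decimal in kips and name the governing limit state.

Weld metal: throat = 0.707×0.5 = 0.3535 in, L = 2×11.3125 = 22.625 in. φR_n = 0.75 × 0.6 × 80 × 0.3535 × 22.625 = 287.9 kips.
Base metal shear (0.25 in plate): yield φR_n = 1.0×0.6×50×0.25×22.625 = 169.7 kips; rupture φR_n = 0.75×0.6×70×0.25×22.625 = 178.2 kips; take 169.7 kips (yield).
Tension yield (gross): A_g = 7.8125×0.25 = 1.9531 in². φR_n = 0.90 × 50 × 1.9531 = 87.9 kips.
Governing: min(287.9, 169.7, 87.9) = 87.9 kips → gross-section yield.

87.9 kips (gross-section yield governs)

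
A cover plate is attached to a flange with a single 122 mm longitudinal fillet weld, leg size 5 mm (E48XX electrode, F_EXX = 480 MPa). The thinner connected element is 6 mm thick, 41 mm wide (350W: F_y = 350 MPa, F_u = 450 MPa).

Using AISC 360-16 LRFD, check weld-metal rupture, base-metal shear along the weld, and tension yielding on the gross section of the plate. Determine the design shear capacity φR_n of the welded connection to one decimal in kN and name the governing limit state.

77.5 kN (gross-section yield governs)

Weld metal: throat = 0.707×5 = 3.535 mm, L = 122 mm. φR_n = 0.75 × 0.6 × 480 × 3.535 × 122 = 93.2 kN.
Base metal shear (6 mm plate): yield φR_n = 1.0×0.6×350×6×122 = 153.7 kN; rupture φR_n = 0.75×0.6×450×6×122 = 148.2 kN; take 148.2 kN (rupture).
Tension yield (gross): A_g = 41×6 = 246 mm². φR_n = 0.90 × 350 × 246 = 77.5 kN.
Governing: min(93.2, 148.2, 77.5) = 77.5 kN → gross-section yield.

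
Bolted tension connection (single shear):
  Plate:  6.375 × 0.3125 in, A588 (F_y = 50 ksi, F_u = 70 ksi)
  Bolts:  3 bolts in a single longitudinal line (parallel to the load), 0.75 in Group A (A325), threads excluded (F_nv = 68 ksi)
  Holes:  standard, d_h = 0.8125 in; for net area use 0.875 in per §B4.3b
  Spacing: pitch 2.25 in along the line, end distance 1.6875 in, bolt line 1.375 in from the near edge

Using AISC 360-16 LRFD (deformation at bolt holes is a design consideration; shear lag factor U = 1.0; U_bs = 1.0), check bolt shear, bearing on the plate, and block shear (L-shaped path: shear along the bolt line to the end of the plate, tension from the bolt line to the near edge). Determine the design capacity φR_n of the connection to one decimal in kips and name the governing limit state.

54.8 kips (block shear governs)

Bolt shear: A_b = π(0.75)²/4 = 0.44179 in². φR_n = 0.75 × 68 × 0.44179 × 3 × 1 = 67.6 kips.
Bearing (0.3125 in plate, F_u = 70 ksi): end bolts L_c = 1.6875 − 0.8125/2 = 1.28125, R_n = min(1.2×1.28125×0.3125×70, 2.4×0.75×0.3125×70) = 33.633 kips/bolt; interior L_c = 2.25 − 0.8125 = 1.4375, R_n = 37.734 kips/bolt. φR_n = 0.75 × (1×33.633 + 2×37.734) = 81.8 kips.
Block shear: shear path 1×[1.6875+2×2.25] = 1×6.1875 in, A_gv = 1.9336, A_nv = 1×(6.1875 − 2.5×0.875)×0.3125 = 1.25 in²; tension to near edge: (1.375 − 0.5×0.875)×0.3125 = 0.29297 in². R_n = min(0.6×70×1.25, 0.6×50×1.9336) + 1.0×70×0.29297 = min(52.5, 58.008) + 20.508 = 73.008 kips. φR_n = 0.75 × 73.008 = 54.8 kips.
Governing: min(67.6, 81.8, 54.8) = 54.8 kips → block shear.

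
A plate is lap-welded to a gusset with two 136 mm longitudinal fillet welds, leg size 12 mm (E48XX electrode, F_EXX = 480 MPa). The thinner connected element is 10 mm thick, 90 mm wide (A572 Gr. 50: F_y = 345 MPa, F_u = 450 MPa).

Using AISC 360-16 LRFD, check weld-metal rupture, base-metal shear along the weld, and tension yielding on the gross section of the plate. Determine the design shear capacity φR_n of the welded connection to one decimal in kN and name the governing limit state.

279.5 kN (gross-section yield governs)

Weld metal: throat = 0.707×12 = 8.484 mm, L = 2×136 = 272 mm. φR_n = 0.75 × 0.6 × 480 × 8.484 × 272 = 498.5 kN.
Base metal shear (10 mm plate): yield φR_n = 1.0×0.6×345×10×272 = 563.0 kN; rupture φR_n = 0.75×0.6×450×10×272 = 550.8 kN; take 550.8 kN (rupture).
Tension yield (gross): A_g = 90×10 = 900 mm². φR_n = 0.90 × 345 × 900 = 279.5 kN.
Governing: min(498.5, 550.8, 279.5) = 279.5 kN → gross-section yield.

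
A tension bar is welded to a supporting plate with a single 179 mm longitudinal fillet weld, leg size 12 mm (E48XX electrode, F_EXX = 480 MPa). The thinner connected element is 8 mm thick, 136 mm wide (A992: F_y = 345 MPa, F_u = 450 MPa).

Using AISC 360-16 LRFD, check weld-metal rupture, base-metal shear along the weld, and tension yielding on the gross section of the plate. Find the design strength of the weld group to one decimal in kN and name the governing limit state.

290.0 kN (base-metal shear governs)

Weld metal: throat = 0.707×12 = 8.484 mm, L = 179 mm. φR_n = 0.75 × 0.6 × 480 × 8.484 × 179 = 328.0 kN.
Base metal shear (8 mm plate): yield φR_n = 1.0×0.6×345×8×179 = 296.4 kN; rupture φR_n = 0.75×0.6×450×8×179 = 290.0 kN; take 290.0 kN (rupture).
Tension yield (gross): A_g = 136×8 = 1088 mm². φR_n = 0.90 × 345 × 1088 = 337.8 kN.
Governing: min(328.0, 290.0, 337.8) = 290.0 kN → base-metal shear.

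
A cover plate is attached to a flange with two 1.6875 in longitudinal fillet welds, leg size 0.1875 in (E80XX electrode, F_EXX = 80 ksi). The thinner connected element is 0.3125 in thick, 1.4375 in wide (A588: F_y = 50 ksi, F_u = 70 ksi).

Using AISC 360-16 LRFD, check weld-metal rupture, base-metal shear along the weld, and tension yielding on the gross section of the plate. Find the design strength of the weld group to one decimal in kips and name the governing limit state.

Weld metal: throat = 0.707×0.1875 = 0.13256 in, L = 2×1.6875 = 3.375 in. φR_n = 0.75 × 0.6 × 80 × 0.13256 × 3.375 = 16.1 kips.
Base metal shear (0.3125 in plate): yield φR_n = 1.0×0.6×50×0.3125×3.375 = 31.6 kips; rupture φR_n = 0.75×0.6×70×0.3125×3.375 = 33.2 kips; take 31.6 kips (yield).
Tension yield (gross): A_g = 1.4375×0.3125 = 0.44922 in². φR_n = 0.90 × 50 × 0.44922 = 20.2 kips.
Governing: min(16.1, 31.6, 20.2) = 16.1 kips → weld metal.

16.1 kips (weld metal governs)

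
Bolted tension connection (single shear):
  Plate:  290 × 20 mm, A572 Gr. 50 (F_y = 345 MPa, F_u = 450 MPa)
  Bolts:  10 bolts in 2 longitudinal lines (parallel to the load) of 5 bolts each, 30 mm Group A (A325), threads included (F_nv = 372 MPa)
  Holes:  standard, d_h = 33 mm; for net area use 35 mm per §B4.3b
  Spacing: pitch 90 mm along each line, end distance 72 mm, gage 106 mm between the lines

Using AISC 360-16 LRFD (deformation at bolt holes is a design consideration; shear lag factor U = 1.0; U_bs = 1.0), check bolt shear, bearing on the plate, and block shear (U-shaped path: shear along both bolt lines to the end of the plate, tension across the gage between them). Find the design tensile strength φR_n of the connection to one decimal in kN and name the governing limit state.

1972.1 kN (bolt shear governs)

Bolt shear: A_b = π(30)²/4 = 706.86 mm². φR_n = 0.75 × 372 × 706.86 × 10 × 1 = 1972.1 kN.
Bearing (20 mm plate, F_u = 450 MPa): end bolts L_c = 72 − 33/2 = 55.5, R_n = min(1.2×55.5×20×450, 2.4×30×20×450) = 599.4 kN/bolt; interior L_c = 90 − 33 = 57, R_n = 615.6 kN/bolt. φR_n = 0.75 × (2×599.4 + 8×615.6) = 4592.7 kN.
Block shear: shear path 2×[72+4×90] = 2×432 mm, A_gv = 17280, A_nv = 2×(432 − 4.5×35)×20 = 10980 mm²; tension across gage: (106 − 1×35)×20 = 1420 mm². R_n = min(0.6×450×10980, 0.6×345×17280) + 1.0×450×1420 = min(2964.6, 3577) + 639 = 3603.6 kN. φR_n = 0.75 × 3603.6 = 2702.7 kN.
Governing: min(1972.1, 4592.7, 2702.7) = 1972.1 kN → bolt shear.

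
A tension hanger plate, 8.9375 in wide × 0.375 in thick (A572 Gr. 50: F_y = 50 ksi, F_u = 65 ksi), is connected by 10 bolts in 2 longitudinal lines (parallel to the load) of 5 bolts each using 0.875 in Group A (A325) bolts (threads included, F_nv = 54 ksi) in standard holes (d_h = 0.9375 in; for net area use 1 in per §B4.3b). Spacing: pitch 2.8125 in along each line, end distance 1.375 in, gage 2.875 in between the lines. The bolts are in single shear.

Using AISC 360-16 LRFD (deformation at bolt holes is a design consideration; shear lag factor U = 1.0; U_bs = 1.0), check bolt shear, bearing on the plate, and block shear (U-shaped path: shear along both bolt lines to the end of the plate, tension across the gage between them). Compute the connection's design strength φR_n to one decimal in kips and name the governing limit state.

Bolt shear: A_b = π(0.875)²/4 = 0.60132 in². φR_n = 0.75 × 54 × 0.60132 × 10 × 1 = 243.5 kips.
Bearing (0.375 in plate, F_u = 65 ksi): end bolts L_c = 1.375 − 0.9375/2 = 0.90625, R_n = min(1.2×0.90625×0.375×65, 2.4×0.875×0.375×65) = 26.508 kips/bolt; interior L_c = 2.8125 − 0.9375 = 1.875, R_n = 51.188 kips/bolt. φR_n = 0.75 × (2×26.508 + 8×51.188) = 346.9 kips.
Block shear: shear path 2×[1.375+4×2.8125] = 2×12.625 in, A_gv = 9.4688, A_nv = 2×(12.625 − 4.5×1)×0.375 = 6.0938 in²; tension across gage: (2.875 − 1×1)×0.375 = 0.70313 in². R_n = min(0.6×65×6.0938, 0.6×50×9.4688) + 1.0×65×0.70313 = min(237.66, 284.06) + 45.703 = 283.36 kips. φR_n = 0.75 × 283.36 = 212.5 kips.
Governing: min(243.5, 346.9, 212.5) = 212.5 kips → block shear.

212.5 kips (block shear governs)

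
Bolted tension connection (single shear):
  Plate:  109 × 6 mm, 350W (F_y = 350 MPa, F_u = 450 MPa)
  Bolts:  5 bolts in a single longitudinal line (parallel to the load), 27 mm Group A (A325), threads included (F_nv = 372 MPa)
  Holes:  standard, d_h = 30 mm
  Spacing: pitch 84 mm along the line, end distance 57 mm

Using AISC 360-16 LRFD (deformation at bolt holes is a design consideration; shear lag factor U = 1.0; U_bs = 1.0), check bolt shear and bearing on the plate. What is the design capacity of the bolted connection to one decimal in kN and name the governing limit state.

Bolt shear: A_b = π(27)²/4 = 572.56 mm². φR_n = 0.75 × 372 × 572.56 × 5 × 1 = 798.7 kN.
Bearing (6 mm plate, F_u = 450 MPa): end bolts L_c = 57 − 30/2 = 42, R_n = min(1.2×42×6×450, 2.4×27×6×450) = 136.08 kN/bolt; interior L_c = 84 − 30 = 54, R_n = 174.96 kN/bolt. φR_n = 0.75 × (1×136.08 + 4×174.96) = 626.9 kN.
Governing: min(798.7, 626.9) = 626.9 kN → bearing.

626.9 kN (bearing governs)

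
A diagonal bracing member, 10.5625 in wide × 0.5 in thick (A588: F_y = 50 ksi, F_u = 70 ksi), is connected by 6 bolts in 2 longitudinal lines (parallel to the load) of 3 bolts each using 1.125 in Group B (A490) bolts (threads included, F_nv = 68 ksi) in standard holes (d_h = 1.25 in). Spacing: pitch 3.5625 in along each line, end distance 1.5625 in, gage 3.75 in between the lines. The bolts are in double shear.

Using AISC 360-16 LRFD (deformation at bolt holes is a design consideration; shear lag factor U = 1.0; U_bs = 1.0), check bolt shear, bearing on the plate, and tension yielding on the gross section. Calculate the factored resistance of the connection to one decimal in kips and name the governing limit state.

Bolt shear: A_b = π(1.125)²/4 = 0.99402 in². φR_n = 0.75 × 68 × 0.99402 × 6 × 2 = 608.3 kips.
Bearing (0.5 in plate, F_u = 70 ksi): end bolts L_c = 1.5625 − 1.25/2 = 0.9375, R_n = min(1.2×0.9375×0.5×70, 2.4×1.125×0.5×70) = 39.375 kips/bolt; interior L_c = 3.5625 − 1.25 = 2.3125, R_n = 94.5 kips/bolt. φR_n = 0.75 × (2×39.375 + 4×94.5) = 342.6 kips.
Tension yield (gross): A_g = 10.5625×0.5 = 5.2813 in². φR_n = 0.90 × 50 × 5.2813 = 237.7 kips.
Governing: min(608.3, 342.6, 237.7) = 237.7 kips → gross-section yield.

237.7 kips (gross-section yield governs)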